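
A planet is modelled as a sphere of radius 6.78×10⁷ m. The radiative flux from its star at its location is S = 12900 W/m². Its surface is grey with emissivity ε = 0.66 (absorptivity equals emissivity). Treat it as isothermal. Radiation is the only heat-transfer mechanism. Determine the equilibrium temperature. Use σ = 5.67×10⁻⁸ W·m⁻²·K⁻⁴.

T ≈ 488 K

At equilibrium, absorbed power = emitted power.
Absorbing cross-section = πr² = 1.444×10¹⁶ m²; emitting surface = 4πr² = 5.777×10¹⁶ m² (ratio 4).
εS·A_cross = εσ·A_surf·T⁴  ⇒  T⁴ = S/(4σ)   (ε cancels).
T⁴ = 12900/(4·5.67×10⁻⁸) = 5.688×10¹⁰ K⁴.
T = (5.688×10¹⁰)^(1/4).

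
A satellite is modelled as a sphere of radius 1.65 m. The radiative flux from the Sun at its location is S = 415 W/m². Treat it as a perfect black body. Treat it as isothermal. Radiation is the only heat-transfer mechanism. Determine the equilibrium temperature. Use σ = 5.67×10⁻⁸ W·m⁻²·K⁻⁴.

At equilibrium, absorbed power = emitted power.
Absorbing cross-section = πr² = 8.553 m²; emitting surface = 4πr² = 34.21 m² (ratio 4).
S·A_cross = εσ·A_surf·T⁴  ⇒  T⁴ = S/(4σ).
T⁴ = 1.00·415/(4·5.67×10⁻⁸) = 1.830×10⁹ K⁴.
T = (1.830×10⁹)^(1/4).

T ≈ 207 K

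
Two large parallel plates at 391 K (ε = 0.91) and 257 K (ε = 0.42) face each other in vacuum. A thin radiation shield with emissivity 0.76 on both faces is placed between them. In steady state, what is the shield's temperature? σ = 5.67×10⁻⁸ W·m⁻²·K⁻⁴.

T_s ≈ 360 K

In steady state the net flux on the hot side equals that on the cold side.
σ(T₁⁴−T_s⁴)/D₁ = σ(T_s⁴−T₂⁴)/D₂, with D₁ = 1/ε₁+1/ε_s−1 = 1.415, D₂ = 1/ε_s+1/ε₂−1 = 2.697.
Solve for T_s⁴: T_s⁴ = (D₂·T₁⁴ + D₁·T₂⁴)/(D₁+D₂) = 1.683×10¹⁰ K⁴.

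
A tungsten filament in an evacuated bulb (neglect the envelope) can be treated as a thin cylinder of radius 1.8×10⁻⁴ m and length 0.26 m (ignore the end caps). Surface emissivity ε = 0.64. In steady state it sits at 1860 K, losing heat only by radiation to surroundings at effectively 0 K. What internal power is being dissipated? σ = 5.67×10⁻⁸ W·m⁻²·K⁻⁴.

P ≈ 128 W

Steady state: P = εσA T⁴.
A = 2πrL = 2.941×10⁻⁴ m²; T⁴ = (1860)⁴ = 1.197×10¹³ K⁴.
P = 0.64 × 5.67×10⁻⁸ × 2.941×10⁻⁴ × 1.197×10¹³.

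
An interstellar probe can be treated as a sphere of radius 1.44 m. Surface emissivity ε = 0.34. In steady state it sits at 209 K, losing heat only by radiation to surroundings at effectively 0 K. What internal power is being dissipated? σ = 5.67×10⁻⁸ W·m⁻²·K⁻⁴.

Steady state: P = εσA T⁴.
A = 4πr² = 26.06 m²; T⁴ = (209)⁴ = 1.908×10⁹ K⁴.
P = 0.34 × 5.67×10⁻⁸ × 26.06 × 1.908×10⁹.

P ≈ 958 W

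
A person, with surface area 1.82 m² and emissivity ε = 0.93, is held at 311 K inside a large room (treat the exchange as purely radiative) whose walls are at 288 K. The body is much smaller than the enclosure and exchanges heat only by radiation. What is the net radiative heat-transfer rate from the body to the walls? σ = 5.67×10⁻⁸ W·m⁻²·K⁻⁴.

For a small grey body in a large enclosure: P_net = εσA(T_body⁴ − T_wall⁴).
A = 1.82 m²; T_body⁴ − T_wall⁴ = 9.355×10⁹ − 6.880×10⁹ = 2.475×10⁹ K⁴.
|P_net| = 0.93·5.67×10⁻⁸·1.820·2.475×10⁹.

P_net ≈ 238 W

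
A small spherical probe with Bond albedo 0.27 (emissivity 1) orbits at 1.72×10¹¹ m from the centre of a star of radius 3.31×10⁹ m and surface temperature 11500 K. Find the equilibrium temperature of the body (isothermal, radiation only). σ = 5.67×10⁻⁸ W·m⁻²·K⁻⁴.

The star's surface emits σT_*⁴; at distance d the flux is S = σT_*⁴(R_*/d)².
S = 5.67×10⁻⁸·(11500)⁴·(3.31×10⁹/1.72×10¹¹)² = 3.673×10⁵ W/m².
For an isothermal sphere T⁴ = (1−a)S/(4σ) = 1.182×10¹² K⁴.

T ≈ 1040 K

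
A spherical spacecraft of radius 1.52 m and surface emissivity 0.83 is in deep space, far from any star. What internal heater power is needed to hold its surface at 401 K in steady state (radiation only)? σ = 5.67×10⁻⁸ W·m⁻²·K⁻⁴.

P = εσ·4πr²·T⁴.
4πr² = 29.03 m²; T⁴ = 2.586×10¹⁰ K⁴.
P = 0.83·5.67×10⁻⁸·29.03·2.586×10¹⁰.

P ≈ 35300 W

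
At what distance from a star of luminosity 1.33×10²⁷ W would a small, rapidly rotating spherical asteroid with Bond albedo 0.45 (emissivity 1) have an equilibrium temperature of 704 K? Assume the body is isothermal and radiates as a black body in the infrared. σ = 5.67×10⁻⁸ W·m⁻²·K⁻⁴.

d ≈ 3.23×10¹⁰ m

For an isothermal black-emitting sphere, (1−a)S·πr² = σ·4πr²·T⁴ ⇒ S = 4σT⁴/(1−a).
S = 4·5.67×10⁻⁸·(704)⁴/0.550 = 1.013×10⁵ W/m².
Flux falls as S = L/(4πd²), so d = √(L/(4πS)) = √(1.33×10²⁷/(4π·1.013×10⁵)).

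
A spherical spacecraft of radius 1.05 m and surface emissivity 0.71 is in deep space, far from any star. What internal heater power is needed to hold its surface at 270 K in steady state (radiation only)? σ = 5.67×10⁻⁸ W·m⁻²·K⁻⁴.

P = εσ·4πr²·T⁴.
4πr² = 13.85 m²; T⁴ = 5.314×10⁹ K⁴.
P = 0.71·5.67×10⁻⁸·13.85·5.314×10⁹.

P ≈ 2960 W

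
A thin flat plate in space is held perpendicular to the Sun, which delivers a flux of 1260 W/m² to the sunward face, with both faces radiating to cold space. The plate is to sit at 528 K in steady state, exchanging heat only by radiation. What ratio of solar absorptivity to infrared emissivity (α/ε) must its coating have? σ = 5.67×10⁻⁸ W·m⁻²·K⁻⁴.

α/ε ≈ 6.99

Balance: αS·A = εσ·2A·T⁴ ⇒ α/ε = 2σT⁴/S.
α/ε = 2·5.67×10⁻⁸·(528)⁴/1260 = 2·5.67×10⁻⁸·7.772×10¹⁰/1260.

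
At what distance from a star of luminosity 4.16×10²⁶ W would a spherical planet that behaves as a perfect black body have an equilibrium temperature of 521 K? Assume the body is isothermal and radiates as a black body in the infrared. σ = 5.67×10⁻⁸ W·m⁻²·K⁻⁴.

d ≈ 4.45×10¹⁰ m

For an isothermal black-emitting sphere, (1−a)S·πr² = σ·4πr²·T⁴ ⇒ S = 4σT⁴/(1−a).
S = 4·5.67×10⁻⁸·(521)⁴/1.00 = 16710 W/m².
Flux falls as S = L/(4πd²), so d = √(L/(4πS)) = √(4.16×10²⁶/(4π·16710)).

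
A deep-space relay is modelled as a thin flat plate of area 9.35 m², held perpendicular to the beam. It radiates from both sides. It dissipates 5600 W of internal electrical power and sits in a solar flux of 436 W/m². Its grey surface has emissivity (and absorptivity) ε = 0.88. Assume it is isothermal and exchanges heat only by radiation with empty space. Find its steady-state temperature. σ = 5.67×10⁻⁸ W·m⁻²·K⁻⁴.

At steady state, absorbed solar power + internal power = radiated power.
Absorbed: α·S·A_cross = 0.88·436·9.350 = 3587 W (cross-section A).
Total input = 3587 + 5600 = 9187 W.
Radiated: εσ·A_surf·T⁴ with A_surf = 2A = 18.70 m².
T⁴ = 9187/(0.88·5.67×10⁻⁸·18.70) = 9.847×10⁹ K⁴.

T ≈ 315 K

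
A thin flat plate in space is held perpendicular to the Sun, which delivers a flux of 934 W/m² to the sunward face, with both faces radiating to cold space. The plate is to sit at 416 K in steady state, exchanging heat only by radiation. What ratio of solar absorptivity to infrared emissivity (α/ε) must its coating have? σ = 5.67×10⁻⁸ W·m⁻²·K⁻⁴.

Balance: αS·A = εσ·2A·T⁴ ⇒ α/ε = 2σT⁴/S.
α/ε = 2·5.67×10⁻⁸·(416)⁴/934 = 2·5.67×10⁻⁸·2.995×10¹⁰/934.

α/ε ≈ 3.64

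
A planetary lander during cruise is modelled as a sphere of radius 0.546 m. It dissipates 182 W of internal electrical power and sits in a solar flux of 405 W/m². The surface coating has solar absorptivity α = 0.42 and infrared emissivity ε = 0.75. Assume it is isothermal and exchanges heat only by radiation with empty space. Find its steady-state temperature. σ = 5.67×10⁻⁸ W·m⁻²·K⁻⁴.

At steady state, absorbed solar power + internal power = radiated power.
Absorbed: α·S·A_cross = 0.42·405·0.9366 = 159.3 W (cross-section πr²).
Total input = 159.3 + 182 = 341.3 W.
Radiated: εσ·A_surf·T⁴ with A_surf = 4πr² = 3.746 m².
T⁴ = 341.3/(0.75·5.67×10⁻⁸·3.746) = 2.142×10⁹ K⁴.

T ≈ 215 K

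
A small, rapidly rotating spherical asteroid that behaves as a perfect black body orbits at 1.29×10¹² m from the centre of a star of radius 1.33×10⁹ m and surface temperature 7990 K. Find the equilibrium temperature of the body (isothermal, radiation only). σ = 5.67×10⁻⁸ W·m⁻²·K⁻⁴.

T ≈ 181 K

The star's surface emits σT_*⁴; at distance d the flux is S = σT_*⁴(R_*/d)².
S = 5.67×10⁻⁸·(7990)⁴·(1.33×10⁹/1.29×10¹²)² = 245.6 W/m².
For an isothermal sphere T⁴ = (1−a)S/(4σ) = 1.083×10⁹ K⁴.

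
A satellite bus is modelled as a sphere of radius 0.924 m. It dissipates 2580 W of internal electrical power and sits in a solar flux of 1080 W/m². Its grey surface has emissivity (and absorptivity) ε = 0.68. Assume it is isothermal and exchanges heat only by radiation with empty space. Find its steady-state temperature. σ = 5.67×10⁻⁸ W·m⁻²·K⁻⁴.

T ≈ 324 K

At steady state, absorbed solar power + internal power = radiated power.
Absorbed: α·S·A_cross = 0.68·1080·2.682 = 1970 W (cross-section πr²).
Total input = 1970 + 2580 = 4550 W.
Radiated: εσ·A_surf·T⁴ with A_surf = 4πr² = 10.73 m².
T⁴ = 4550/(0.68·5.67×10⁻⁸·10.73) = 1.100×10¹⁰ K⁴.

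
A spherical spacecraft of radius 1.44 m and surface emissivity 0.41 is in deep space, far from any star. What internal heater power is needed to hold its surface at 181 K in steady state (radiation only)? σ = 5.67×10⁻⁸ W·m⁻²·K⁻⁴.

P = εσ·4πr²·T⁴.
4πr² = 26.06 m²; T⁴ = 1.073×10⁹ K⁴.
P = 0.41·5.67×10⁻⁸·26.06·1.073×10⁹.

P ≈ 650 W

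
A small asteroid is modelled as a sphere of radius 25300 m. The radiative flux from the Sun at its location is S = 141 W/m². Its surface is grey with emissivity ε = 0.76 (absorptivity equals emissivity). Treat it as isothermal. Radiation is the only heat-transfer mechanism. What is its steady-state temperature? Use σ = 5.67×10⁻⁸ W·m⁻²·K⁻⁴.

T ≈ 158 K

At equilibrium, absorbed power = emitted power.
Absorbing cross-section = πr² = 2.011×10⁹ m²; emitting surface = 4πr² = 8.044×10⁹ m² (ratio 4).
εS·A_cross = εσ·A_surf·T⁴  ⇒  T⁴ = S/(4σ)   (ε cancels).
T⁴ = 141/(4·5.67×10⁻⁸) = 6.217×10⁸ K⁴.
T = (6.217×10⁸)^(1/4).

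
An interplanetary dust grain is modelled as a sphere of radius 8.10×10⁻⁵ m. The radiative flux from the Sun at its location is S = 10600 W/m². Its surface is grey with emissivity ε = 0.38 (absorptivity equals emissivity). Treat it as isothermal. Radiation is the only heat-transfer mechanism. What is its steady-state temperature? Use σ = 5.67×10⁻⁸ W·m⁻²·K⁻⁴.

At equilibrium, absorbed power = emitted power.
Absorbing cross-section = πr² = 2.061×10⁻⁸ m²; emitting surface = 4πr² = 8.245×10⁻⁸ m² (ratio 4).
εS·A_cross = εσ·A_surf·T⁴  ⇒  T⁴ = S/(4σ)   (ε cancels).
T⁴ = 10600/(4·5.67×10⁻⁸) = 4.674×10¹⁰ K⁴.
T = (4.674×10¹⁰)^(1/4).

T ≈ 465 K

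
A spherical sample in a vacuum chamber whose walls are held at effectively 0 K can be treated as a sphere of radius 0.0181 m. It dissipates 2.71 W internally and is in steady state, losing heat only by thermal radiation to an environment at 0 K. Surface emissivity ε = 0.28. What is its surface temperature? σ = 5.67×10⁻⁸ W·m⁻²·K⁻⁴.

T ≈ 451 K

Steady state: internal power = radiated power, P = εσA T⁴.
Radiating area A = 4πr² = 0.004117 m².
T⁴ = P/(εσA) = 2.71/(0.28·5.67×10⁻⁸·0.004117) = 4.146×10¹⁰ K⁴.
T = (4.146×10¹⁰)^(1/4).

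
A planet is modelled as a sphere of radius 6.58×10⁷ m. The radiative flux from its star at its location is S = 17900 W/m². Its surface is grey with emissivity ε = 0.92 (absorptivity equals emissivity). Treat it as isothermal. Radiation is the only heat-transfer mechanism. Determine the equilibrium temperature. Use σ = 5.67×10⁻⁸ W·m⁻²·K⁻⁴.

At equilibrium, absorbed power = emitted power.
Absorbing cross-section = πr² = 1.360×10¹⁶ m²; emitting surface = 4πr² = 5.441×10¹⁶ m² (ratio 4).
εS·A_cross = εσ·A_surf·T⁴  ⇒  T⁴ = S/(4σ)   (ε cancels).
T⁴ = 17900/(4·5.67×10⁻⁸) = 7.892×10¹⁰ K⁴.
T = (7.892×10¹⁰)^(1/4).

T ≈ 530 K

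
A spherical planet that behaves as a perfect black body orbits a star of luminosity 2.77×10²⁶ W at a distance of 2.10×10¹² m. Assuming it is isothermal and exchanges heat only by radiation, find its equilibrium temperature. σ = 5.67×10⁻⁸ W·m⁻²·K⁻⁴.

First find the stellar flux at distance d: S = L/(4πd²) = 2.77×10²⁶/(4π·(2.10×10¹²)²) = 4.998 W/m².
For an isothermal sphere, absorbed (1−a)S·πr² = emitted σ·4πr²·T⁴, so T⁴ = (1−a)S/(4σ).
T⁴ = 1.00·4.998/(4·5.67×10⁻⁸) = 2.204×10⁷ K⁴.

T ≈ 68.5 K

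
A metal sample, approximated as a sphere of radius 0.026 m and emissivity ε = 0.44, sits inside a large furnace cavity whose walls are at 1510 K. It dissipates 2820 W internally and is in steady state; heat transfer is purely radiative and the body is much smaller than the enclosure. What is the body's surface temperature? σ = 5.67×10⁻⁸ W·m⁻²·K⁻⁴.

T ≈ 2070 K

For a small grey body in a large enclosure, net radiated power = εσA(T⁴ − T_w⁴).
Steady state: P = εσA(T⁴ − T_w⁴) with A = 4πr² = 0.008495 m².
T⁴ = P/(εσA) + T_w⁴ = 2820/(0.44·5.67×10⁻⁸·0.008495) + (1510)⁴
    = 1.331×10¹³ + 5.199×10¹² = 1.851×10¹³ K⁴.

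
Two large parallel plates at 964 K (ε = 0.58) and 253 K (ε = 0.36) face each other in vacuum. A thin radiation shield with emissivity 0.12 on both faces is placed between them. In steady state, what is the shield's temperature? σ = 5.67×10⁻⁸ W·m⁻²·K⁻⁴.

T_s ≈ 822 K

In steady state the net flux on the hot side equals that on the cold side.
σ(T₁⁴−T_s⁴)/D₁ = σ(T_s⁴−T₂⁴)/D₂, with D₁ = 1/ε₁+1/ε_s−1 = 9.057, D₂ = 1/ε_s+1/ε₂−1 = 10.11.
Solve for T_s⁴: T_s⁴ = (D₂·T₁⁴ + D₁·T₂⁴)/(D₁+D₂) = 4.575×10¹¹ K⁴.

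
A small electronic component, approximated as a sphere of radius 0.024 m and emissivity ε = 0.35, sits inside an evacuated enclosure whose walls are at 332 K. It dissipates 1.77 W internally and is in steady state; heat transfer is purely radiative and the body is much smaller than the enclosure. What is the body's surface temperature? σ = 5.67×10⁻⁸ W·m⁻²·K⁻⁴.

T ≈ 396 K

For a small grey body in a large enclosure, net radiated power = εσA(T⁴ − T_w⁴).
Steady state: P = εσA(T⁴ − T_w⁴) with A = 4πr² = 0.007238 m².
T⁴ = P/(εσA) + T_w⁴ = 1.77/(0.35·5.67×10⁻⁸·0.007238) + (332)⁴
    = 1.232×10¹⁰ + 1.215×10¹⁰ = 2.447×10¹⁰ K⁴.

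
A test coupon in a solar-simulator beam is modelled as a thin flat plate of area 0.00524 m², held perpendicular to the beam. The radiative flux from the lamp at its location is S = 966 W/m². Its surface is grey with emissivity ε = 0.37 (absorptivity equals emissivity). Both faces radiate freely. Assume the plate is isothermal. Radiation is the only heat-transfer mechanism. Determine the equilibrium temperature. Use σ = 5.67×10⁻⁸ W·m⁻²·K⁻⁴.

T ≈ 304 K

At equilibrium, absorbed power = emitted power.
Absorbing cross-section = A = 0.005240 m²; emitting surface = 2A = 0.01048 m² (ratio 2).
εS·A_cross = εσ·A_surf·T⁴  ⇒  T⁴ = S/(2σ)   (ε cancels).
T⁴ = 966/(2·5.67×10⁻⁸) = 8.519×10⁹ K⁴.
T = (8.519×10⁹)^(1/4).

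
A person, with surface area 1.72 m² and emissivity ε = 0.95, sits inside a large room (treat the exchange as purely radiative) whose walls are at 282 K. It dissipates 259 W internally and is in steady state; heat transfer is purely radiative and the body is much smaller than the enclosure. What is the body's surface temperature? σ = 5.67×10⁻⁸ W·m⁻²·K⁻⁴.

T ≈ 309 K

For a small grey body in a large enclosure, net radiated power = εσA(T⁴ − T_w⁴).
Steady state: P = εσA(T⁴ − T_w⁴) with A = 1.72 m².
T⁴ = P/(εσA) + T_w⁴ = 259/(0.95·5.67×10⁻⁸·1.720) + (282)⁴
    = 2.796×10⁹ + 6.324×10⁹ = 9.120×10⁹ K⁴.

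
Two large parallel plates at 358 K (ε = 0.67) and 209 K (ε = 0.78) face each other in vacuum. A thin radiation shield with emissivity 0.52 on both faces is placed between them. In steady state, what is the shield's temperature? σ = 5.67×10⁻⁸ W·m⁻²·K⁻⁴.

In steady state the net flux on the hot side equals that on the cold side.
σ(T₁⁴−T_s⁴)/D₁ = σ(T_s⁴−T₂⁴)/D₂, with D₁ = 1/ε₁+1/ε_s−1 = 2.416, D₂ = 1/ε_s+1/ε₂−1 = 2.205.
Solve for T_s⁴: T_s⁴ = (D₂·T₁⁴ + D₁·T₂⁴)/(D₁+D₂) = 8.836×10⁹ K⁴.

T_s ≈ 307 K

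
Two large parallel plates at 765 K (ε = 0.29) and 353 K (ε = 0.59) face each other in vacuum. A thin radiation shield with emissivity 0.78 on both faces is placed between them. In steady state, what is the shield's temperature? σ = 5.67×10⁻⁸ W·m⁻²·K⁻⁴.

T_s ≈ 599 K

In steady state the net flux on the hot side equals that on the cold side.
σ(T₁⁴−T_s⁴)/D₁ = σ(T_s⁴−T₂⁴)/D₂, with D₁ = 1/ε₁+1/ε_s−1 = 3.730, D₂ = 1/ε_s+1/ε₂−1 = 1.977.
Solve for T_s⁴: T_s⁴ = (D₂·T₁⁴ + D₁·T₂⁴)/(D₁+D₂) = 1.288×10¹¹ K⁴.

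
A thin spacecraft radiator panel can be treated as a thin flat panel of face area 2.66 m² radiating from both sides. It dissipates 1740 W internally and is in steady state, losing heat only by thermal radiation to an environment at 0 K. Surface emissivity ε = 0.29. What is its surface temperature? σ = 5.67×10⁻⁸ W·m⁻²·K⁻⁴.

Steady state: internal power = radiated power, P = εσA T⁴.
Radiating area A = 2·2.66 = 5.320 m².
T⁴ = P/(εσA) = 1740/(0.29·5.67×10⁻⁸·5.320) = 1.989×10¹⁰ K⁴.
T = (1.989×10¹⁰)^(1/4).

T ≈ 376 K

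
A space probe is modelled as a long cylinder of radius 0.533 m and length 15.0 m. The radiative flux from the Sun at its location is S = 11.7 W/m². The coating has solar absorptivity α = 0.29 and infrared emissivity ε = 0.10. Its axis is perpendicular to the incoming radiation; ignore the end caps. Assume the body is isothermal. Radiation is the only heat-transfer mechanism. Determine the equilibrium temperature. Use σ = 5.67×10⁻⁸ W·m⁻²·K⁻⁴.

At equilibrium, absorbed power = emitted power.
Absorbing cross-section = 2rL = 15.99 m²; emitting surface = 2πrL = 50.23 m² (ratio π).
αS·A_cross = εσ·A_surf·T⁴  ⇒  T⁴ = αS/(ε·πσ).
T⁴ = 0.290·11.7/(0.10·π·5.67×10⁻⁸) = 1.905×10⁸ K⁴.
T = (1.905×10⁸)^(1/4).

T ≈ 117 K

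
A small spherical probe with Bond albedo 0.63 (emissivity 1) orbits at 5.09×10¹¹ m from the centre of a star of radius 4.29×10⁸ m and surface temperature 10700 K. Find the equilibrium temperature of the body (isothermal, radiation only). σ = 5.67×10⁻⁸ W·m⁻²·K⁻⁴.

The star's surface emits σT_*⁴; at distance d the flux is S = σT_*⁴(R_*/d)².
S = 5.67×10⁻⁸·(10700)⁴·(4.29×10⁸/5.09×10¹¹)² = 528.0 W/m².
For an isothermal sphere T⁴ = (1−a)S/(4σ) = 8.613×10⁸ K⁴.

T ≈ 171 K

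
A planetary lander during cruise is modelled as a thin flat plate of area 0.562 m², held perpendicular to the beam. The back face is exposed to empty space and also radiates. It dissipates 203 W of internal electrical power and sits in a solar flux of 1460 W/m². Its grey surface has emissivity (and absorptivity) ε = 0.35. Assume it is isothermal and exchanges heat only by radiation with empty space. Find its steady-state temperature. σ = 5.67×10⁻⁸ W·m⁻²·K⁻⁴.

T ≈ 385 K

At steady state, absorbed solar power + internal power = radiated power.
Absorbed: α·S·A_cross = 0.35·1460·0.5620 = 287.2 W (cross-section A).
Total input = 287.2 + 203 = 490.2 W.
Radiated: εσ·A_surf·T⁴ with A_surf = 2A = 1.124 m².
T⁴ = 490.2/(0.35·5.67×10⁻⁸·1.124) = 2.198×10¹⁰ K⁴.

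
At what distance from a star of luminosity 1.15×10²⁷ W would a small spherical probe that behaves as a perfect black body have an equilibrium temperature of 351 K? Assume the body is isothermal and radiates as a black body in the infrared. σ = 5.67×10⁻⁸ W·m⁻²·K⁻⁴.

For an isothermal black-emitting sphere, (1−a)S·πr² = σ·4πr²·T⁴ ⇒ S = 4σT⁴/(1−a).
S = 4·5.67×10⁻⁸·(351)⁴/1.00 = 3442 W/m².
Flux falls as S = L/(4πd²), so d = √(L/(4πS)) = √(1.15×10²⁷/(4π·3442)).

d ≈ 1.63×10¹¹ m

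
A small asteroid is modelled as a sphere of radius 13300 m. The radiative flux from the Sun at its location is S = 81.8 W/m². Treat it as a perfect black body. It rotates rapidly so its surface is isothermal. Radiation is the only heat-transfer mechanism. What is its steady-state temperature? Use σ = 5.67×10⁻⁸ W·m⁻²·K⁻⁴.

At equilibrium, absorbed power = emitted power.
Absorbing cross-section = πr² = 5.557×10⁸ m²; emitting surface = 4πr² = 2.223×10⁹ m² (ratio 4).
S·A_cross = εσ·A_surf·T⁴  ⇒  T⁴ = S/(4σ).
T⁴ = 1.00·81.8/(4·5.67×10⁻⁸) = 3.607×10⁸ K⁴.
T = (3.607×10⁸)^(1/4).

T ≈ 138 K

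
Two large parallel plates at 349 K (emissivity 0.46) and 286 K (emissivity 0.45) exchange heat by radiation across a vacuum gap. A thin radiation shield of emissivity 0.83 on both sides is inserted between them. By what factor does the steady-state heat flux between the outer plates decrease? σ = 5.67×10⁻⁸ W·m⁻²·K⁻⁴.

factor ≈ 1.42

Without shield: q₀ = σΔ(T⁴)/(1/ε₁+1/ε₂−1) with denominator 3.396.
With shield the two gaps are in series; the resistances add: (1/ε₁+1/ε_s−1)+(1/ε_s+1/ε₂−1) = 2.379+2.427 = 4.806.
Heat-flux ratio q₀/q = 4.806/3.396.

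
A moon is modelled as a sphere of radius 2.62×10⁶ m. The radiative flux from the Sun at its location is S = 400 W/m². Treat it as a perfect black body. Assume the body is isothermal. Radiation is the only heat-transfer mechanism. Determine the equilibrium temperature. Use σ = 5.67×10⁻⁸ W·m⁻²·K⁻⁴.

At equilibrium, absorbed power = emitted power.
Absorbing cross-section = πr² = 2.157×10¹³ m²; emitting surface = 4πr² = 8.626×10¹³ m² (ratio 4).
S·A_cross = εσ·A_surf·T⁴  ⇒  T⁴ = S/(4σ).
T⁴ = 1.00·400/(4·5.67×10⁻⁸) = 1.764×10⁹ K⁴.
T = (1.764×10⁹)^(1/4).

T ≈ 205 K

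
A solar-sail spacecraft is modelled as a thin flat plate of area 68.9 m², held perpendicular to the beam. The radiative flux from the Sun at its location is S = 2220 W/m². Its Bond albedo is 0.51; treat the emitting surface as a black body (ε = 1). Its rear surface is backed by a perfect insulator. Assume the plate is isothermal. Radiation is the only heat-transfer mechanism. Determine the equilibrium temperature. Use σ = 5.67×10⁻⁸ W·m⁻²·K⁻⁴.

At equilibrium, absorbed power = emitted power.
Absorbing cross-section = A = 68.90 m²; emitting surface = A = 68.90 m² (ratio 1).
(1−a)S·A_cross = εσ·A_surf·T⁴  ⇒  T⁴ = (1−a)S/(1σ).
T⁴ = 0.490·2220/(1·5.67×10⁻⁸) = 1.919×10¹⁰ K⁴.
T = (1.919×10¹⁰)^(1/4).

T ≈ 372 K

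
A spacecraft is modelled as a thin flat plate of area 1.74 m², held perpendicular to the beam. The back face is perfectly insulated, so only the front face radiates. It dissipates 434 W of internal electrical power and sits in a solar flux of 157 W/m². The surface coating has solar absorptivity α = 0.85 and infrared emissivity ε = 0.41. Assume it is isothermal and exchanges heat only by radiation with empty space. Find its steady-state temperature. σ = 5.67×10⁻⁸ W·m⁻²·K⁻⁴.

T ≈ 358 K

At steady state, absorbed solar power + internal power = radiated power.
Absorbed: α·S·A_cross = 0.85·157·1.740 = 232.2 W (cross-section A).
Total input = 232.2 + 434 = 666.2 W.
Radiated: εσ·A_surf·T⁴ with A_surf = A = 1.740 m².
T⁴ = 666.2/(0.41·5.67×10⁻⁸·1.740) = 1.647×10¹⁰ K⁴.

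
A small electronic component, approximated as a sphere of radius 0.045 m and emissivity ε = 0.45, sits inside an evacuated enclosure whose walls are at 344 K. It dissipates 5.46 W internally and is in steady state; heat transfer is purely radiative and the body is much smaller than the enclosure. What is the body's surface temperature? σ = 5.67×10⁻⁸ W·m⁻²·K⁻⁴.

For a small grey body in a large enclosure, net radiated power = εσA(T⁴ − T_w⁴).
Steady state: P = εσA(T⁴ − T_w⁴) with A = 4πr² = 0.02545 m².
T⁴ = P/(εσA) + T_w⁴ = 5.46/(0.45·5.67×10⁻⁸·0.02545) + (344)⁴
    = 8.409×10⁹ + 1.400×10¹⁰ = 2.241×10¹⁰ K⁴.

T ≈ 387 K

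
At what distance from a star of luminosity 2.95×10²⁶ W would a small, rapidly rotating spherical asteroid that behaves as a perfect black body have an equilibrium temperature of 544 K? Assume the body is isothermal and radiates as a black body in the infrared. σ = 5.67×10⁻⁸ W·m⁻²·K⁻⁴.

d ≈ 3.44×10¹⁰ m

For an isothermal black-emitting sphere, (1−a)S·πr² = σ·4πr²·T⁴ ⇒ S = 4σT⁴/(1−a).
S = 4·5.67×10⁻⁸·(544)⁴/1.00 = 19860 W/m².
Flux falls as S = L/(4πd²), so d = √(L/(4πS)) = √(2.95×10²⁶/(4π·19860)).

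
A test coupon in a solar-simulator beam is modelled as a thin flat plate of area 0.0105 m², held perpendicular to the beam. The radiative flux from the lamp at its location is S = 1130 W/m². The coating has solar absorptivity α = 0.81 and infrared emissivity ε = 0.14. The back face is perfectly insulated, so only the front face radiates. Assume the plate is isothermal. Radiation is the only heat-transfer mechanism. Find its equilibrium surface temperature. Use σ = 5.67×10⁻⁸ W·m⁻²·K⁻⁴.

At equilibrium, absorbed power = emitted power.
Absorbing cross-section = A = 0.01050 m²; emitting surface = A = 0.01050 m² (ratio 1).
αS·A_cross = εσ·A_surf·T⁴  ⇒  T⁴ = αS/(ε·1σ).
T⁴ = 0.810·1130/(0.14·1·5.67×10⁻⁸) = 1.153×10¹¹ K⁴.
T = (1.153×10¹¹)^(1/4).

T ≈ 583 K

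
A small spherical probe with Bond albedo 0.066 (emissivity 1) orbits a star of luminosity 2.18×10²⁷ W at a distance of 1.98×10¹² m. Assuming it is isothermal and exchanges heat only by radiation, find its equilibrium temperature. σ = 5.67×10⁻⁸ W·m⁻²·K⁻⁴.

T ≈ 116 K

First find the stellar flux at distance d: S = L/(4πd²) = 2.18×10²⁷/(4π·(1.98×10¹²)²) = 44.25 W/m².
For an isothermal sphere, absorbed (1−a)S·πr² = emitted σ·4πr²·T⁴, so T⁴ = (1−a)S/(4σ).
T⁴ = 0.934·44.25/(4·5.67×10⁻⁸) = 1.822×10⁸ K⁴.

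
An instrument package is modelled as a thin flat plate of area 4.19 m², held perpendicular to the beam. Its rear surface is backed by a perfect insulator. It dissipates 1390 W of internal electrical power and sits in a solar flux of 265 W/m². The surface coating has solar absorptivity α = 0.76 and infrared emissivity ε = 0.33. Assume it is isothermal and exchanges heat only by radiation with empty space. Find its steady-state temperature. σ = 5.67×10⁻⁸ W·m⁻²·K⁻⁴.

T ≈ 411 K

At steady state, absorbed solar power + internal power = radiated power.
Absorbed: α·S·A_cross = 0.76·265·4.190 = 843.9 W (cross-section A).
Total input = 843.9 + 1390 = 2234 W.
Radiated: εσ·A_surf·T⁴ with A_surf = A = 4.190 m².
T⁴ = 2234/(0.33·5.67×10⁻⁸·4.190) = 2.849×10¹⁰ K⁴.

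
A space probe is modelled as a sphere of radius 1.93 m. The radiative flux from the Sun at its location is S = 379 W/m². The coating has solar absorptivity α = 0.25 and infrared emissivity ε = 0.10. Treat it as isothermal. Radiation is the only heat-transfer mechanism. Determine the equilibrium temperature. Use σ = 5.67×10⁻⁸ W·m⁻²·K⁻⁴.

At equilibrium, absorbed power = emitted power.
Absorbing cross-section = πr² = 11.70 m²; emitting surface = 4πr² = 46.81 m² (ratio 4).
αS·A_cross = εσ·A_surf·T⁴  ⇒  T⁴ = αS/(ε·4σ).
T⁴ = 0.250·379/(0.10·4·5.67×10⁻⁸) = 4.178×10⁹ K⁴.
T = (4.178×10⁹)^(1/4).

T ≈ 254 K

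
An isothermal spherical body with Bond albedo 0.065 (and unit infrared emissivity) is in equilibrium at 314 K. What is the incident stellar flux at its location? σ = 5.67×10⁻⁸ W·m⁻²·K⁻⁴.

S ≈ 2360 W/m²

(1−a)S·πr² = σ·4πr²·T⁴ ⇒ S = 4σT⁴/(1−a).
S = 4·5.67×10⁻⁸·9.721×10⁹/0.935.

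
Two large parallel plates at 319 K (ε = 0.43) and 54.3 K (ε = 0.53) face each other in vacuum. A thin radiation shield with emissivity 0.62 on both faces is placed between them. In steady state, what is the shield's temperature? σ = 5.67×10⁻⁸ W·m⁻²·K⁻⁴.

T_s ≈ 263 K

In steady state the net flux on the hot side equals that on the cold side.
σ(T₁⁴−T_s⁴)/D₁ = σ(T_s⁴−T₂⁴)/D₂, with D₁ = 1/ε₁+1/ε_s−1 = 2.938, D₂ = 1/ε_s+1/ε₂−1 = 2.500.
Solve for T_s⁴: T_s⁴ = (D₂·T₁⁴ + D₁·T₂⁴)/(D₁+D₂) = 4.765×10⁹ K⁴.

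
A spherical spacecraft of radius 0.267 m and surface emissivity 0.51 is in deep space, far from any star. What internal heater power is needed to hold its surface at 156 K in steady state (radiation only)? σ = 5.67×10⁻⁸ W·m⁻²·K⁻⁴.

P = εσ·4πr²·T⁴.
4πr² = 0.8958 m²; T⁴ = 5.922×10⁸ K⁴.
P = 0.51·5.67×10⁻⁸·0.8958·5.922×10⁸.

P ≈ 15.3 W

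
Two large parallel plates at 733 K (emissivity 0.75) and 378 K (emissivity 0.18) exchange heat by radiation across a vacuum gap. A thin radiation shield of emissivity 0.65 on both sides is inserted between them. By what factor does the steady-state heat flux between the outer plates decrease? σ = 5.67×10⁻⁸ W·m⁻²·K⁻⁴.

factor ≈ 1.35

Without shield: q₀ = σΔ(T⁴)/(1/ε₁+1/ε₂−1) with denominator 5.889.
With shield the two gaps are in series; the resistances add: (1/ε₁+1/ε_s−1)+(1/ε_s+1/ε₂−1) = 1.872+6.094 = 7.966.
Heat-flux ratio q₀/q = 7.966/5.889.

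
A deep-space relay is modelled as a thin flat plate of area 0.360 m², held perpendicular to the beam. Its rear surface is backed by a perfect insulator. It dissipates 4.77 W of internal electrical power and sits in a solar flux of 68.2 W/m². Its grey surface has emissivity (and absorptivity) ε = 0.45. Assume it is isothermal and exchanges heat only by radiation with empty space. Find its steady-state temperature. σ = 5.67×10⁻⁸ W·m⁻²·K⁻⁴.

T ≈ 204 K

At steady state, absorbed solar power + internal power = radiated power.
Absorbed: α·S·A_cross = 0.45·68.2·0.3600 = 11.05 W (cross-section A).
Total input = 11.05 + 4.77 = 15.82 W.
Radiated: εσ·A_surf·T⁴ with A_surf = A = 0.3600 m².
T⁴ = 15.82/(0.45·5.67×10⁻⁸·0.3600) = 1.722×10⁹ K⁴.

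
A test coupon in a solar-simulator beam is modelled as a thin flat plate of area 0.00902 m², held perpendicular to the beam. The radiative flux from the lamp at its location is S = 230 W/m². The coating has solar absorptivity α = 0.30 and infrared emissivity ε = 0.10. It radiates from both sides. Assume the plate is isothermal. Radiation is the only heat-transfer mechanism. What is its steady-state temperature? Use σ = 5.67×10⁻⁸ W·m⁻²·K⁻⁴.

At equilibrium, absorbed power = emitted power.
Absorbing cross-section = A = 0.009020 m²; emitting surface = 2A = 0.01804 m² (ratio 2).
αS·A_cross = εσ·A_surf·T⁴  ⇒  T⁴ = αS/(ε·2σ).
T⁴ = 0.300·230/(0.10·2·5.67×10⁻⁸) = 6.085×10⁹ K⁴.
T = (6.085×10⁹)^(1/4).

T ≈ 279 K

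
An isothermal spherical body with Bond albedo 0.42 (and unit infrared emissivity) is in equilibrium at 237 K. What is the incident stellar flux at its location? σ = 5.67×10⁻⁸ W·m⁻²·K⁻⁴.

S ≈ 1230 W/m²

(1−a)S·πr² = σ·4πr²·T⁴ ⇒ S = 4σT⁴/(1−a).
S = 4·5.67×10⁻⁸·3.155×10⁹/0.580.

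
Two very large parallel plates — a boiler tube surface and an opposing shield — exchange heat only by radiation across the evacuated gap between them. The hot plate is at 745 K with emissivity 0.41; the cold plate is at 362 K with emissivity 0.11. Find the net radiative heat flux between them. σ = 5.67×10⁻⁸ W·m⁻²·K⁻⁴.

q ≈ 1570 W/m²

For two infinite grey parallel plates, q = σ(T₁⁴ − T₂⁴)/(1/ε₁ + 1/ε₂ − 1).
T₁⁴ − T₂⁴ = 3.081×10¹¹ − 1.717×10¹⁰ = 2.909×10¹¹ K⁴.
1/ε₁ + 1/ε₂ − 1 = 2.439 + 9.091 − 1 = 10.53.
q = 5.67×10⁻⁸ × 2.909×10¹¹ / 10.53.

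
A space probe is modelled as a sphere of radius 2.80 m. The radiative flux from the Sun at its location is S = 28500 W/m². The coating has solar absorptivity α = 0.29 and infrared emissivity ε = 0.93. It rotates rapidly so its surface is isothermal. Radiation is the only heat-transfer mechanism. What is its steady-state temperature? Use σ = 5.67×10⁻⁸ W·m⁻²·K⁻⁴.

At equilibrium, absorbed power = emitted power.
Absorbing cross-section = πr² = 24.63 m²; emitting surface = 4πr² = 98.52 m² (ratio 4).
αS·A_cross = εσ·A_surf·T⁴  ⇒  T⁴ = αS/(ε·4σ).
T⁴ = 0.290·28500/(0.93·4·5.67×10⁻⁸) = 3.918×10¹⁰ K⁴.
T = (3.918×10¹⁰)^(1/4).

T ≈ 445 K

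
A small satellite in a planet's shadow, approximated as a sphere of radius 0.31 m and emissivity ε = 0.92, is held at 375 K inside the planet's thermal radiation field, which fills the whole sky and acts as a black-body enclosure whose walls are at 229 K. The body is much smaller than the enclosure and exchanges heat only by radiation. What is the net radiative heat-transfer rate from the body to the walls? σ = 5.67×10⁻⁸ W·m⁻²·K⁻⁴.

For a small grey body in a large enclosure: P_net = εσA(T_body⁴ − T_wall⁴).
A = 4πr² = 1.208 m²; T_body⁴ − T_wall⁴ = 1.978×10¹⁰ − 2.750×10⁹ = 1.703×10¹⁰ K⁴.
|P_net| = 0.92·5.67×10⁻⁸·1.208·1.703×10¹⁰.

P_net ≈ 1070 W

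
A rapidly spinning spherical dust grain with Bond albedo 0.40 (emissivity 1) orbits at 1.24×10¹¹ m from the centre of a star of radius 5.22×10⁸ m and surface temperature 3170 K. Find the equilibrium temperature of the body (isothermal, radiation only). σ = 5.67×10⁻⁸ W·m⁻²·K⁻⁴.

T ≈ 128 K

The star's surface emits σT_*⁴; at distance d the flux is S = σT_*⁴(R_*/d)².
S = 5.67×10⁻⁸·(3170)⁴·(5.22×10⁸/1.24×10¹¹)² = 101.5 W/m².
For an isothermal sphere T⁴ = (1−a)S/(4σ) = 2.684×10⁸ K⁴.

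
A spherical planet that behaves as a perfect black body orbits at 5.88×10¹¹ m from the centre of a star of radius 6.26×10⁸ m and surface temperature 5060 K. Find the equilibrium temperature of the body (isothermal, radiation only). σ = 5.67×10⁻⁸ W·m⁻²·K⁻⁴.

The star's surface emits σT_*⁴; at distance d the flux is S = σT_*⁴(R_*/d)².
S = 5.67×10⁻⁸·(5060)⁴·(6.26×10⁸/5.88×10¹¹)² = 42.13 W/m².
For an isothermal sphere T⁴ = (1−a)S/(4σ) = 1.858×10⁸ K⁴.

T ≈ 117 K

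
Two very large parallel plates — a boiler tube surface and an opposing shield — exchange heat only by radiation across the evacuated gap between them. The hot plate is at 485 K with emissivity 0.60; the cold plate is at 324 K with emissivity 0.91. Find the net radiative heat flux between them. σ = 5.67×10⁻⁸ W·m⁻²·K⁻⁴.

For two infinite grey parallel plates, q = σ(T₁⁴ − T₂⁴)/(1/ε₁ + 1/ε₂ − 1).
T₁⁴ − T₂⁴ = 5.533×10¹⁰ − 1.102×10¹⁰ = 4.431×10¹⁰ K⁴.
1/ε₁ + 1/ε₂ − 1 = 1.667 + 1.099 − 1 = 1.766.
q = 5.67×10⁻⁸ × 4.431×10¹⁰ / 1.766.

q ≈ 1420 W/m²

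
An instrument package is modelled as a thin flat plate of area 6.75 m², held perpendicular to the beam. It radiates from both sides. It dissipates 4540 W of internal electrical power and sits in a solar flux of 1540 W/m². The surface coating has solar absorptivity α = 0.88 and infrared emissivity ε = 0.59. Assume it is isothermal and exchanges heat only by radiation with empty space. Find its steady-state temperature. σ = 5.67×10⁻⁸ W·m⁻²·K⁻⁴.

At steady state, absorbed solar power + internal power = radiated power.
Absorbed: α·S·A_cross = 0.88·1540·6.750 = 9148 W (cross-section A).
Total input = 9148 + 4540 = 13690 W.
Radiated: εσ·A_surf·T⁴ with A_surf = 2A = 13.50 m².
T⁴ = 13690/(0.59·5.67×10⁻⁸·13.50) = 3.031×10¹⁰ K⁴.

T ≈ 417 K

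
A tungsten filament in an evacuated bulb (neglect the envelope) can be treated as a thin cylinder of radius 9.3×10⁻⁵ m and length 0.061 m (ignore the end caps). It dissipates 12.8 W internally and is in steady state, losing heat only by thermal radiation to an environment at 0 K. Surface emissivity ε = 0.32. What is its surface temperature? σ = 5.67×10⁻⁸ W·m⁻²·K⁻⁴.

Steady state: internal power = radiated power, P = εσA T⁴.
Radiating area A = 2πrL = 3.564×10⁻⁵ m².
T⁴ = P/(εσA) = 12.8/(0.32·5.67×10⁻⁸·3.564×10⁻⁵) = 1.979×10¹³ K⁴.
T = (1.979×10¹³)^(1/4).

T ≈ 2110 K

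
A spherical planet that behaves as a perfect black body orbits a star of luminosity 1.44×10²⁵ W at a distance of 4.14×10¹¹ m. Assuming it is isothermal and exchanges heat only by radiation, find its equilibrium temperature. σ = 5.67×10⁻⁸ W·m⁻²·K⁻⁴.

T ≈ 73.7 K

First find the stellar flux at distance d: S = L/(4πd²) = 1.44×10²⁵/(4π·(4.14×10¹¹)²) = 6.686 W/m².
For an isothermal sphere, absorbed (1−a)S·πr² = emitted σ·4πr²·T⁴, so T⁴ = (1−a)S/(4σ).
T⁴ = 1.00·6.686/(4·5.67×10⁻⁸) = 2.948×10⁷ K⁴.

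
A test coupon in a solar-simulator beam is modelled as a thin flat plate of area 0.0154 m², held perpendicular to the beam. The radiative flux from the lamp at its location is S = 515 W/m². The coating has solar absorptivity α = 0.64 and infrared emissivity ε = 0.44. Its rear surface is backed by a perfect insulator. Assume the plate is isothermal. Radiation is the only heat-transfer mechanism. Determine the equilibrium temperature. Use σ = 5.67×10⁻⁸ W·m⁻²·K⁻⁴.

At equilibrium, absorbed power = emitted power.
Absorbing cross-section = A = 0.01540 m²; emitting surface = A = 0.01540 m² (ratio 1).
αS·A_cross = εσ·A_surf·T⁴  ⇒  T⁴ = αS/(ε·1σ).
T⁴ = 0.640·515/(0.44·1·5.67×10⁻⁸) = 1.321×10¹⁰ K⁴.
T = (1.321×10¹⁰)^(1/4).

T ≈ 339 K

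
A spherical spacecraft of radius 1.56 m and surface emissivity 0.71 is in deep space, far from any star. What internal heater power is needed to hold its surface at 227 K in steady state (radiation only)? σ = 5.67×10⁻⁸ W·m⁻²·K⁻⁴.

P = εσ·4πr²·T⁴.
4πr² = 30.58 m²; T⁴ = 2.655×10⁹ K⁴.
P = 0.71·5.67×10⁻⁸·30.58·2.655×10⁹.

P ≈ 3270 W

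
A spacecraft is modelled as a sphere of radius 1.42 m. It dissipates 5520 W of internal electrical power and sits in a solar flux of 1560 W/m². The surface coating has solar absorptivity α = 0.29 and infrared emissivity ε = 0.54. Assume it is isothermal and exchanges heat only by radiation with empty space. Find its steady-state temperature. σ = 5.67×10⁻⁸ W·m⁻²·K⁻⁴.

At steady state, absorbed solar power + internal power = radiated power.
Absorbed: α·S·A_cross = 0.29·1560·6.335 = 2866 W (cross-section πr²).
Total input = 2866 + 5520 = 8386 W.
Radiated: εσ·A_surf·T⁴ with A_surf = 4πr² = 25.34 m².
T⁴ = 8386/(0.54·5.67×10⁻⁸·25.34) = 1.081×10¹⁰ K⁴.

T ≈ 322 K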